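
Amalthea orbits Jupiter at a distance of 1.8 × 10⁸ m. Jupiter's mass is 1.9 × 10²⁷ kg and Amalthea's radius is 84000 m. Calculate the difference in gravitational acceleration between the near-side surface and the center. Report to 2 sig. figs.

Differencing GM/(d−r)² and GM/d² to first order in r/d gives 2GMr/d³.
Δg = 2GMr/d³
   = 2 × (6.674 × 10⁻¹¹) × (1.9 × 10²⁷) × (84000) / (1.8 × 10⁸)³
   = 3.7 × 10⁻³ m/s²

3.7 × 10⁻³ m/s²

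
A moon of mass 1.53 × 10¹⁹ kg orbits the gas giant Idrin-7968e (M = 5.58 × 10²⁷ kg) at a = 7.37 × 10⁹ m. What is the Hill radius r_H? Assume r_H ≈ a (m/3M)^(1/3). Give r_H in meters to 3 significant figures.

r_H ≈ a (m/3M)^(1/3)
    = (7.37 × 10⁹) × (1.53 × 10¹⁹ / (3 × 5.58 × 10²⁷))^(1/3)
    = 7.15 × 10⁶ m

7.15 × 10⁶ m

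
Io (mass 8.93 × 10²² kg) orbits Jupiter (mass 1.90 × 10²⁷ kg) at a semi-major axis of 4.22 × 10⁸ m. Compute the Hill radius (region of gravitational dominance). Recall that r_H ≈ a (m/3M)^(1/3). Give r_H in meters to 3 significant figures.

1.06 × 10⁷ m

r_H ≈ a (m/3M)^(1/3)
    = (4.22 × 10⁸) × (8.93 × 10²² / (3 × 1.90 × 10²⁷))^(1/3)
    = 1.06 × 10⁷ m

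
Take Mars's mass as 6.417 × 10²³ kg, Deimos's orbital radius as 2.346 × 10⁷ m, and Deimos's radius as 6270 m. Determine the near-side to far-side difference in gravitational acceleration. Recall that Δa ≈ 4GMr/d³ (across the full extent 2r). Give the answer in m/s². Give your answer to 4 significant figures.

8.319 × 10⁻⁵ m/s²

Near-to-far spans 2r, so the tidal difference is twice the near-to-center value: 4GMr/d³.
Δa = 4GMr/d³
   = 4 × (6.674 × 10⁻¹¹) × (6.417 × 10²³) × (6270) / (2.346 × 10⁷)³
   = 8.319 × 10⁻⁵ m/s²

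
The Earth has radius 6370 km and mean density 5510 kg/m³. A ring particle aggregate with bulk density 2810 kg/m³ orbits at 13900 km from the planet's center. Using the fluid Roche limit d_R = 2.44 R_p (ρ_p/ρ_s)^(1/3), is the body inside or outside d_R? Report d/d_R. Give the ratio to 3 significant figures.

inside; d/d_R ≈ 0.715

d_R = 2.44 × (6370 km) × (5510/2810)^(1/3) = 19450 km
d/d_R = (13900) / (19450) = 0.715
Since d/d_R < 1, the body is inside the Roche limit.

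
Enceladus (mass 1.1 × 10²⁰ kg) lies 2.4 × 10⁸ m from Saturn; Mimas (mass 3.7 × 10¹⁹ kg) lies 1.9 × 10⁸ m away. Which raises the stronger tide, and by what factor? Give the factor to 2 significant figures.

The tide-raising term goes as M/d³ (the gradient of a 1/d² field).
Enceladus: (1.1 × 10²⁰) / (2.4 × 10⁸)³ = 7.957 × 10⁻⁶
Mimas: (3.7 × 10¹⁹) / (1.9 × 10⁸)³ = 5.394 × 10⁻⁶
Ratio (larger/smaller) = 1.5

Enceladus, by a factor of ≈ 1.5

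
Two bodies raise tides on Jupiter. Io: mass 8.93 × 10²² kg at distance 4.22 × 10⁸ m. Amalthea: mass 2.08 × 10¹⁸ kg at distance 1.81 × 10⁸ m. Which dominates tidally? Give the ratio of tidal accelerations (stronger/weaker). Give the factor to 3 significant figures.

Io, by a factor of ≈ 3390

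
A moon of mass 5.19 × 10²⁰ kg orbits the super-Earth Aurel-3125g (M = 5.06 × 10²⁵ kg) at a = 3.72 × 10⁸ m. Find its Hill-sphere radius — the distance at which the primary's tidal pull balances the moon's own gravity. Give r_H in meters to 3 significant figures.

5.60 × 10⁶ m

r_H ≈ a (m/3M)^(1/3)
    = (3.72 × 10⁸) × (5.19 × 10²⁰ / (3 × 5.06 × 10²⁵))^(1/3)
    = 5.60 × 10⁶ m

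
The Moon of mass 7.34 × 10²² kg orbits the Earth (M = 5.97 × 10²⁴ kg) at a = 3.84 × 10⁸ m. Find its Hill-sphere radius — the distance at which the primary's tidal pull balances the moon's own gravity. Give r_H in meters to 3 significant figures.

6.15 × 10⁷ m

r_H ≈ a (m/3M)^(1/3)
    = (3.84 × 10⁸) × (7.34 × 10²² / (3 × 5.97 × 10²⁴))^(1/3)
    = 6.15 × 10⁷ m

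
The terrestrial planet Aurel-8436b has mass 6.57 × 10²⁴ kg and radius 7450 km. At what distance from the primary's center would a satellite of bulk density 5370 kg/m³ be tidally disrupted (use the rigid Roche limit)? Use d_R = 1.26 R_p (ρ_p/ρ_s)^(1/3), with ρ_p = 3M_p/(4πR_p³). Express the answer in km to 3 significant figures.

ρ_p = 3M_p/(4πR_p³) = 3 × (6.57 × 10²⁴) / (4π × (7.45 × 10⁶ m)³) = 3790 kg/m³
d_R = 1.26 × 7450 km × (3790/5370)^(1/3)
    = 8360 km

8360 km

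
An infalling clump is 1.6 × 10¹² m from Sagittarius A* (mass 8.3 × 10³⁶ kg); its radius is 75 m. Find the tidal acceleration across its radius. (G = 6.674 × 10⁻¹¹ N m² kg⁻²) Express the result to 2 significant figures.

2.0 × 10⁻⁸ m/s²

a_tidal = 2GMr/d³
        = 2 × (6.674 × 10⁻¹¹) × (8.3 × 10³⁶) × (75) / (1.6 × 10¹²)³
        = 2.0 × 10⁻⁸ m/s²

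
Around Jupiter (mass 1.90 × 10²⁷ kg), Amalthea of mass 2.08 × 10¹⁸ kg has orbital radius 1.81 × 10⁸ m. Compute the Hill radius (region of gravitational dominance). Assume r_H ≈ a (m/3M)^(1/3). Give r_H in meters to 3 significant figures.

r_H ≈ a (m/3M)^(1/3)
    = (1.81 × 10⁸) × (2.08 × 10¹⁸ / (3 × 1.90 × 10²⁷))^(1/3)
    = 1.29 × 10⁵ m

1.29 × 10⁵ m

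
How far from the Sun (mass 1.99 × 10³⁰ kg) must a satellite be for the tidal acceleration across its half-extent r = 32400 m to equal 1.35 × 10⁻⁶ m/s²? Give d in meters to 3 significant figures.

1.85 × 10¹⁰ m

2GMr/d³ = a_tidal  ⇒  d = (2GMr / a_tidal)^(1/3)
d = (2 × 6.674×10⁻¹¹ × (1.99 × 10³⁰) × (32400) / (1.35 × 10⁻⁶))^(1/3)
  = 1.85 × 10¹⁰ m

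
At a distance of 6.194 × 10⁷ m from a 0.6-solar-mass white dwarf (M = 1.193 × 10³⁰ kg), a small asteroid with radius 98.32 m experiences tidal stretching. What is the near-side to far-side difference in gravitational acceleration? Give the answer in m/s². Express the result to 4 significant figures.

Δg = 4GMr/d³
   = 4 × (6.674 × 10⁻¹¹) × (1.193 × 10³⁰) × (98.32) / (6.194 × 10⁷)³
   = 1.318 × 10⁻¹ m/s²

1.318 × 10⁻¹ m/s²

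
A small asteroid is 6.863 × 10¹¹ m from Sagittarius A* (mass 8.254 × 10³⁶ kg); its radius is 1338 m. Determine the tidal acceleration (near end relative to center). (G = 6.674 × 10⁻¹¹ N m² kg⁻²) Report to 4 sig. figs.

4.560 × 10⁻⁶ m/s²

Δg = 2GMr/d³
   = 2 × (6.674 × 10⁻¹¹) × (8.254 × 10³⁶) × (1338) / (6.863 × 10¹¹)³
   = 4.560 × 10⁻⁶ m/s²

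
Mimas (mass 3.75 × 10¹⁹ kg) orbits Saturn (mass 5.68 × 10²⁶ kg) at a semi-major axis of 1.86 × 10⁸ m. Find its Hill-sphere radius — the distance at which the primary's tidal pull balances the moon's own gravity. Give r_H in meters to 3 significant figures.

5.21 × 10⁵ m

r_H ≈ a (m/3M)^(1/3)
    = (1.86 × 10⁸) × (3.75 × 10¹⁹ / (3 × 5.68 × 10²⁶))^(1/3)
    = 5.21 × 10⁵ m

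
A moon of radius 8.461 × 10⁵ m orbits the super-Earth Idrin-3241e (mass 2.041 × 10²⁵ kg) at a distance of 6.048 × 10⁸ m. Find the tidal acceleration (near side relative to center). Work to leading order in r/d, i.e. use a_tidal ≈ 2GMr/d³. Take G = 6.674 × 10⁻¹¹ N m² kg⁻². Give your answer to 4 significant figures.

1.042 × 10⁻⁵ m/s²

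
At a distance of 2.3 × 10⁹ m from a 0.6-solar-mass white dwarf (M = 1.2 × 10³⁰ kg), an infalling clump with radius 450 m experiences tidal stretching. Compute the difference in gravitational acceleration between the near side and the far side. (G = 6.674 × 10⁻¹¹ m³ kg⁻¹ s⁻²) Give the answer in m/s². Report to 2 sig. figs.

Δa = 4GMr/d³
   = 4 × (6.674 × 10⁻¹¹) × (1.2 × 10³⁰) × (450) / (2.3 × 10⁹)³
   = 1.2 × 10⁻⁵ m/s²

1.2 × 10⁻⁵ m/s²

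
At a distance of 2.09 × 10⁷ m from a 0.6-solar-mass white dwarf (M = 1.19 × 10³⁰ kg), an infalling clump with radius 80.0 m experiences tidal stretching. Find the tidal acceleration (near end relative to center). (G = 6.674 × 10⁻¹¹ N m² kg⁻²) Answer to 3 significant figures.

Δg = 2GMr/d³
   = 2 × (6.674 × 10⁻¹¹) × (1.19 × 10³⁰) × (80.0) / (2.09 × 10⁷)³
   = 1.39 m/s²

1.39 m/s²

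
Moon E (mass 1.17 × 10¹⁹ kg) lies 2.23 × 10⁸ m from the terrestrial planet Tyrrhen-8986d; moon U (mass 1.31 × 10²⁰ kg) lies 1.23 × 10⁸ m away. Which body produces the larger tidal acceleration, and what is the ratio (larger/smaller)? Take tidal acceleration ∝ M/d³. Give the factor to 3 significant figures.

Compare M/d³ for the two perturbers:
Moon E: (1.17 × 10¹⁹) / (2.23 × 10⁸)³ = 1.055 × 10⁻⁶
Moon U: (1.31 × 10²⁰) / (1.23 × 10⁸)³ = 7.040 × 10⁻⁵
Ratio (larger/smaller) = 66.7

Moon U, by a factor of ≈ 66.7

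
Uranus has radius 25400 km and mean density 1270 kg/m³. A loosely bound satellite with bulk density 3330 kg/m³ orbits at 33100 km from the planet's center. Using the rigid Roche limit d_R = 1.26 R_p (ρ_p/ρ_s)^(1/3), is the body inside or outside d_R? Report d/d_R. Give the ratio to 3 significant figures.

outside; d/d_R ≈ 1.43

d_R = 1.26 × (25400 km) × (1270/3330)^(1/3) = 23210 km
d/d_R = (33100) / (23210) = 1.43
Since d/d_R > 1, the body is outside the Roche limit.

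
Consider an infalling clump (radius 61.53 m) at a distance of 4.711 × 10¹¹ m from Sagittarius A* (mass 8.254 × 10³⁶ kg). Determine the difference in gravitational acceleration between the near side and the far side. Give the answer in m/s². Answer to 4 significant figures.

Δg = 4GMr/d³
   = 4 × (6.674 × 10⁻¹¹) × (8.254 × 10³⁶) × (61.53) / (4.711 × 10¹¹)³
   = 1.297 × 10⁻⁶ m/s²

1.297 × 10⁻⁶ m/s²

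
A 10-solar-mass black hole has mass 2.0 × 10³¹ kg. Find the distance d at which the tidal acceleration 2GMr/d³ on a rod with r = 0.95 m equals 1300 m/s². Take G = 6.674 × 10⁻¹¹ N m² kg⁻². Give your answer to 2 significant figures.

1.2 × 10⁶ m

2GMr/d³ = a_tidal  ⇒  d = (2GMr / a_tidal)^(1/3)
d = (2 × 6.674×10⁻¹¹ × (2.0 × 10³¹) × (0.95) / (1300))^(1/3)
  = 1.2 × 10⁶ m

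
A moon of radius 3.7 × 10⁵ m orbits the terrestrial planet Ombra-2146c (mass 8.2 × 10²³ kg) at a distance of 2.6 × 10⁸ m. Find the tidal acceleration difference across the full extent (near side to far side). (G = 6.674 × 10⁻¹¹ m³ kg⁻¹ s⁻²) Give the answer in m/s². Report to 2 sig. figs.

4.6 × 10⁻⁶ m/s²

a_tidal = 4GMr/d³
        = 4 × (6.674 × 10⁻¹¹) × (8.2 × 10²³) × (3.7 × 10⁵) / (2.6 × 10⁸)³
        = 4.6 × 10⁻⁶ m/s²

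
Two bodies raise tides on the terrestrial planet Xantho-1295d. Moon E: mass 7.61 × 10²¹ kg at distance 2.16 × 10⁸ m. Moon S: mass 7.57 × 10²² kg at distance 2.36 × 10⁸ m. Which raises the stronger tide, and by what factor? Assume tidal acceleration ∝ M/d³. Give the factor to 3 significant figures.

Moon S, by a factor of ≈ 7.63

Tidal acceleration ∝ M/d³, so compare M/d³ for each.
Moon E: (7.61 × 10²¹) / (2.16 × 10⁸)³ = 7.551 × 10⁻⁴
Moon S: (7.57 × 10²²) / (2.36 × 10⁸)³ = 5.759 × 10⁻³
Ratio (larger/smaller) = 7.63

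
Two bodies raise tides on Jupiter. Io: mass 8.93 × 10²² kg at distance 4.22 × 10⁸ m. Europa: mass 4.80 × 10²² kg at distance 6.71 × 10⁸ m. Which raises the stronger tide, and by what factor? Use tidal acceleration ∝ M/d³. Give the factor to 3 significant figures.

Tidal stretch scales as M/d³; compute that for each body.
Io: (8.93 × 10²²) / (4.22 × 10⁸)³ = 1.188 × 10⁻³
Europa: (4.80 × 10²²) / (6.71 × 10⁸)³ = 1.589 × 10⁻⁴
Ratio (larger/smaller) = 7.48

Io, by a factor of ≈ 7.48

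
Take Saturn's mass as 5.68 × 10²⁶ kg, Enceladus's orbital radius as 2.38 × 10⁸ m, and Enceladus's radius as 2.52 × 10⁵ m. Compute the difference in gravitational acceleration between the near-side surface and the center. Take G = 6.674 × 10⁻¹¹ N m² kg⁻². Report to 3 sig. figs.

1.42 × 10⁻³ m/s²

The tidal stretch is the gradient of GM/d² times the body's extent r, hence the 1/d³ dependence.
a_tidal = 2GMr/d³
        = 2 × (6.674 × 10⁻¹¹) × (5.68 × 10²⁶) × (2.52 × 10⁵) / (2.38 × 10⁸)³
        = 1.42 × 10⁻³ m/s²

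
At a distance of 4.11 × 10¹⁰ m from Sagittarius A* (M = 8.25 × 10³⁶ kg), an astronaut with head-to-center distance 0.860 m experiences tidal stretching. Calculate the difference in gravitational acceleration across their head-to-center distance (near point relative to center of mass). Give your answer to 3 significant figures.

1.36 × 10⁻⁵ m/s²

The tidal stretch is the gradient of GM/d² times the body's extent r, hence the 1/d³ dependence.
Δg = 2GMr/d³
   = 2 × (6.674 × 10⁻¹¹) × (8.25 × 10³⁶) × (0.860) / (4.11 × 10¹⁰)³
   = 1.36 × 10⁻⁵ m/s²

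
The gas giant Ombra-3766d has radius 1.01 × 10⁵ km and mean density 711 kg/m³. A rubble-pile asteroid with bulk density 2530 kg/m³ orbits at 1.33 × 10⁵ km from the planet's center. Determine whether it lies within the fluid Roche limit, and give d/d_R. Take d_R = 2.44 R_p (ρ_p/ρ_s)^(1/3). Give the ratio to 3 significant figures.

inside; d/d_R ≈ 0.824

d_R = 2.44 × (1.01 × 10⁵ km) × (711/2530)^(1/3) = 1.614 × 10⁵ km
d/d_R = (1.33 × 10⁵) / (1.614 × 10⁵) = 0.824
Since d/d_R < 1, the body is inside the Roche limit.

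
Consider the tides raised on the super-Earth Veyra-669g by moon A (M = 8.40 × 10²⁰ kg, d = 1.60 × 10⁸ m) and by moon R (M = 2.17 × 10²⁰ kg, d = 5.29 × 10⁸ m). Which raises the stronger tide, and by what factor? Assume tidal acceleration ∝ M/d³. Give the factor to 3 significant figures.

Moon A, by a factor of ≈ 140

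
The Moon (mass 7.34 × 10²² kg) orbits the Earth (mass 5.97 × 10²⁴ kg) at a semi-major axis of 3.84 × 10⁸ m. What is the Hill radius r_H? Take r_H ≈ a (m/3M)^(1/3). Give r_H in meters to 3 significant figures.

6.15 × 10⁷ m

r_H ≈ a (m/3M)^(1/3)
    = (3.84 × 10⁸) × (7.34 × 10²² / (3 × 5.97 × 10²⁴))^(1/3)
    = 6.15 × 10⁷ m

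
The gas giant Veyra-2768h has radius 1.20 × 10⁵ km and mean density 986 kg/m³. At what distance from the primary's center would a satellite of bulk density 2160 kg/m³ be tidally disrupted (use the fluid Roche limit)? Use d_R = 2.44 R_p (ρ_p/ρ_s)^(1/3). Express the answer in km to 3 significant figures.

d_R = 2.44 × 1.20 × 10⁵ km × (986/2160)^(1/3)
    = 2.25 × 10⁵ km

2.25 × 10⁵ km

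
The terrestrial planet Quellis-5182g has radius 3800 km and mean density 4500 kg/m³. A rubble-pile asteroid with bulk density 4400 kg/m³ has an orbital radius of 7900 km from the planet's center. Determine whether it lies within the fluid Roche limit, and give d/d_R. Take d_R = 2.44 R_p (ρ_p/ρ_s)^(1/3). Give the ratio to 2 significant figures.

d_R = 2.44 × (3800 km) × (4500/4400)^(1/3) = 9342 km
d/d_R = (7900) / (9342) = 0.85
Since d/d_R < 1, the body is inside the Roche limit.

inside; d/d_R ≈ 0.85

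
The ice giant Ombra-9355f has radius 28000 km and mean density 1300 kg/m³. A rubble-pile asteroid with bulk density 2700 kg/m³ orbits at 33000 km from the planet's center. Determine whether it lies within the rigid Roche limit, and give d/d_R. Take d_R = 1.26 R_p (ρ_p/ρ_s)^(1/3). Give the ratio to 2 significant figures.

d_R = 1.26 × (28000 km) × (1300/2700)^(1/3) = 27650 km
d/d_R = (33000) / (27650) = 1.2
Since d/d_R > 1, the body is outside the Roche limit.

outside; d/d_R ≈ 1.2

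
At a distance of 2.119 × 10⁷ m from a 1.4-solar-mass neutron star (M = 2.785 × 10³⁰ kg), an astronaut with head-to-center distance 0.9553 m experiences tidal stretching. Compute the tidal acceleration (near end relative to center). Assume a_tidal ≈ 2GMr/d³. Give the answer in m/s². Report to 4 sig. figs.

3.732 × 10⁻² m/s²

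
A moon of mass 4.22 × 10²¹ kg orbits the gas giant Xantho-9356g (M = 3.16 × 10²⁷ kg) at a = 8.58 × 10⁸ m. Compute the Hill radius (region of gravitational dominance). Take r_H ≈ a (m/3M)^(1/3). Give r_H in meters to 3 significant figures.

6.55 × 10⁶ m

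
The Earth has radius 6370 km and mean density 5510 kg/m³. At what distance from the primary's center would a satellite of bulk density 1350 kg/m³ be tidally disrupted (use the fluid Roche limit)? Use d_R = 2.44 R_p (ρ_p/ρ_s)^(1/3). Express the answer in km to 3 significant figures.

d_R = 2.44 × 6370 km × (5510/1350)^(1/3)
    = 24800 km

24800 km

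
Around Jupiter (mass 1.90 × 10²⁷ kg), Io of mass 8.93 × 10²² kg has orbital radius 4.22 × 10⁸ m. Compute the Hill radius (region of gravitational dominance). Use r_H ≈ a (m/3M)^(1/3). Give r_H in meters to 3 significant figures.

1.06 × 10⁷ m

r_H ≈ a (m/3M)^(1/3)
    = (4.22 × 10⁸) × (8.93 × 10²² / (3 × 1.90 × 10²⁷))^(1/3)
    = 1.06 × 10⁷ m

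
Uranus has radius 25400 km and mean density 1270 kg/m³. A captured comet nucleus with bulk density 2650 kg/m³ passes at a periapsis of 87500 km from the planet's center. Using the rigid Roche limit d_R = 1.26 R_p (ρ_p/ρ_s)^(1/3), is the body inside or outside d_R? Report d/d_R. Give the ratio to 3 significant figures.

outside; d/d_R ≈ 3.49

d_R = 1.26 × (25400 km) × (1270/2650)^(1/3) = 25050 km
d/d_R = (87500) / (25050) = 3.49
Since d/d_R > 1, the body is outside the Roche limit.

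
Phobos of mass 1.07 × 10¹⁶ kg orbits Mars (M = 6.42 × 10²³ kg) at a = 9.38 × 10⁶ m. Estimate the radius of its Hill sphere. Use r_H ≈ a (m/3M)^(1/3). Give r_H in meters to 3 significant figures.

1.66 × 10⁴ m

r_H ≈ a (m/3M)^(1/3)
    = (9.38 × 10⁶) × (1.07 × 10¹⁶ / (3 × 6.42 × 10²³))^(1/3)
    = 1.66 × 10⁴ m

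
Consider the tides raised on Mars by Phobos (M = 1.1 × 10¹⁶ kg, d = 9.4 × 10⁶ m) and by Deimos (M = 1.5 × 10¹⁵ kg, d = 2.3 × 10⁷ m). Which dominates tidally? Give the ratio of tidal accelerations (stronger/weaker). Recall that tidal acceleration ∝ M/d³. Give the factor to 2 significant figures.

Compare M/d³ for the two perturbers:
Phobos: (1.1 × 10¹⁶) / (9.4 × 10⁶)³ = 1.324 × 10⁻⁵
Deimos: (1.5 × 10¹⁵) / (2.3 × 10⁷)³ = 1.233 × 10⁻⁷
Ratio (larger/smaller) = 110

Phobos, by a factor of ≈ 110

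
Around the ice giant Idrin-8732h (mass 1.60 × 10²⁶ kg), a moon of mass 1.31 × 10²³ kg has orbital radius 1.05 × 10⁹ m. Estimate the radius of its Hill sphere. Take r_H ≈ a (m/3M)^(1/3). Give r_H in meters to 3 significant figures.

6.81 × 10⁷ m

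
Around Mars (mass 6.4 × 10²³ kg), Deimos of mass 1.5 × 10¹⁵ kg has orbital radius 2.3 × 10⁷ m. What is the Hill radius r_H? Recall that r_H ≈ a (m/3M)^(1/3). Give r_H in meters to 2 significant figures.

2.1 × 10⁴ m

r_H ≈ a (m/3M)^(1/3)
    = (2.3 × 10⁷) × (1.5 × 10¹⁵ / (3 × 6.4 × 10²³))^(1/3)
    = 2.1 × 10⁴ m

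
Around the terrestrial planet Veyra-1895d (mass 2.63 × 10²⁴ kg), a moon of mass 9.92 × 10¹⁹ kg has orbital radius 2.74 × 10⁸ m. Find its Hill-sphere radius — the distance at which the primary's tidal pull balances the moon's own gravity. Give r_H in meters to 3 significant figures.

6.37 × 10⁶ m

r_H ≈ a (m/3M)^(1/3)
    = (2.74 × 10⁸) × (9.92 × 10¹⁹ / (3 × 2.63 × 10²⁴))^(1/3)
    = 6.37 × 10⁶ m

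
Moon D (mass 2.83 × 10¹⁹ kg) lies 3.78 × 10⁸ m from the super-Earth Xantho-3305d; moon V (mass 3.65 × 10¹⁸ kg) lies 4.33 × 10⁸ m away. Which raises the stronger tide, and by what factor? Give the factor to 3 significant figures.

Tidal stretch scales as M/d³; compute that for each body.
Moon D: (2.83 × 10¹⁹) / (3.78 × 10⁸)³ = 5.240 × 10⁻⁷
Moon V: (3.65 × 10¹⁸) / (4.33 × 10⁸)³ = 4.496 × 10⁻⁸
Ratio (larger/smaller) = 11.7

Moon D, by a factor of ≈ 11.7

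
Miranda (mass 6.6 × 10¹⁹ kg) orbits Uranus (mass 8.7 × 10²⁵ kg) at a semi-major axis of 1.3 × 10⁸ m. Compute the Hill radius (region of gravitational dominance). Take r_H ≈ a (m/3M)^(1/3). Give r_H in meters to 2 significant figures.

8.2 × 10⁵ m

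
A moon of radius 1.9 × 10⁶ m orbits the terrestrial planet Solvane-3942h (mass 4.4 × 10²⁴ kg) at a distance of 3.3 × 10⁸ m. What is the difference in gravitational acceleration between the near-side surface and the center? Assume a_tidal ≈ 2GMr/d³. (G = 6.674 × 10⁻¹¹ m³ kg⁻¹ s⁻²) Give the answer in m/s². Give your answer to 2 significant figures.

3.1 × 10⁻⁵ m/s²

a_tidal = 2GMr/d³
        = 2 × (6.674 × 10⁻¹¹) × (4.4 × 10²⁴) × (1.9 × 10⁶) / (3.3 × 10⁸)³
        = 3.1 × 10⁻⁵ m/s²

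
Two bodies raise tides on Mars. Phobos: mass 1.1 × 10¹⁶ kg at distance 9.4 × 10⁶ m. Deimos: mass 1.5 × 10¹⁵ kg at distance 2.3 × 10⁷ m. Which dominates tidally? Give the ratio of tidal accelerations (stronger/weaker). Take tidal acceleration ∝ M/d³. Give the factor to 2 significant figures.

Compare M/d³ for the two perturbers:
Phobos: (1.1 × 10¹⁶) / (9.4 × 10⁶)³ = 1.324 × 10⁻⁵
Deimos: (1.5 × 10¹⁵) / (2.3 × 10⁷)³ = 1.233 × 10⁻⁷
Ratio (larger/smaller) = 110

Phobos, by a factor of ≈ 110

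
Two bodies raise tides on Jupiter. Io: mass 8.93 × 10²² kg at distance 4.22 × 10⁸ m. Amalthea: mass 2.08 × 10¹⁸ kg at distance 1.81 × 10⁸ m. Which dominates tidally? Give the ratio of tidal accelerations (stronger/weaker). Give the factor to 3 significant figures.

Io, by a factor of ≈ 3390

The tide-raising term goes as M/d³ (the gradient of a 1/d² field).
Io: (8.93 × 10²²) / (4.22 × 10⁸)³ = 1.188 × 10⁻³
Amalthea: (2.08 × 10¹⁸) / (1.81 × 10⁸)³ = 3.508 × 10⁻⁷
Ratio (larger/smaller) = 3390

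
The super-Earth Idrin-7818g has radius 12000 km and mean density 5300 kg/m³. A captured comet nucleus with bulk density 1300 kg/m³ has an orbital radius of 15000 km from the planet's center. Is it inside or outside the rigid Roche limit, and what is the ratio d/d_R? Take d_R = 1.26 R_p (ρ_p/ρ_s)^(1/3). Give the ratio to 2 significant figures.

inside; d/d_R ≈ 0.62

d_R = 1.26 × (12000 km) × (5300/1300)^(1/3) = 24150 km
d/d_R = (15000) / (24150) = 0.62
Since d/d_R < 1, the body is inside the Roche limit.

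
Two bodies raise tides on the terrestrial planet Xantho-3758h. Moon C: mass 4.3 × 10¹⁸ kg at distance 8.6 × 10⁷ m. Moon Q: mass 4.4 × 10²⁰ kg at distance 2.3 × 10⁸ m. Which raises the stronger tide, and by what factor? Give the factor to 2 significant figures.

The tide-raising term goes as M/d³ (the gradient of a 1/d² field).
Moon C: (4.3 × 10¹⁸) / (8.6 × 10⁷)³ = 6.760 × 10⁻⁶
Moon Q: (4.4 × 10²⁰) / (2.3 × 10⁸)³ = 3.616 × 10⁻⁵
Ratio (larger/smaller) = 5.3

Moon Q, by a factor of ≈ 5.3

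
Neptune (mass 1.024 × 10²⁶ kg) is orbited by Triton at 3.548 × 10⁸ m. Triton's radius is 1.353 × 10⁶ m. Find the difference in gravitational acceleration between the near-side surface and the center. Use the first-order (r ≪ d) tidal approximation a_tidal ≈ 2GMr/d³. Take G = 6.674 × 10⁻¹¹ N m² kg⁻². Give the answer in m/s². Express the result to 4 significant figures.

4.141 × 10⁻⁴ m/s²

Δa = 2GMr/d³
   = 2 × (6.674 × 10⁻¹¹) × (1.024 × 10²⁶) × (1.353 × 10⁶) / (3.548 × 10⁸)³
   = 4.141 × 10⁻⁴ m/s²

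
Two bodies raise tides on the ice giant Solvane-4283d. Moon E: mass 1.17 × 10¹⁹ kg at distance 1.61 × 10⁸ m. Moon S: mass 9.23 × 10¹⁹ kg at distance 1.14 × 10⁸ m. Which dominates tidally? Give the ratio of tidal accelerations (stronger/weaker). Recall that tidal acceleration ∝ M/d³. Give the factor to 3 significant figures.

Compare M/d³ for the two perturbers:
Moon E: (1.17 × 10¹⁹) / (1.61 × 10⁸)³ = 2.804 × 10⁻⁶
Moon S: (9.23 × 10¹⁹) / (1.14 × 10⁸)³ = 6.230 × 10⁻⁵
Ratio (larger/smaller) = 22.2

Moon S, by a factor of ≈ 22.2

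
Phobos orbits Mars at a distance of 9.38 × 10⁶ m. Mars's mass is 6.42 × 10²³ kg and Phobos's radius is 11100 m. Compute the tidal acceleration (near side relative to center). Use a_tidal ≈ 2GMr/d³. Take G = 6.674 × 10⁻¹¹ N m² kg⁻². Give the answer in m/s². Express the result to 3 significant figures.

Δa = 2GMr/d³
   = 2 × (6.674 × 10⁻¹¹) × (6.42 × 10²³) × (11100) / (9.38 × 10⁶)³
   = 1.15 × 10⁻³ m/s²

1.15 × 10⁻³ m/s²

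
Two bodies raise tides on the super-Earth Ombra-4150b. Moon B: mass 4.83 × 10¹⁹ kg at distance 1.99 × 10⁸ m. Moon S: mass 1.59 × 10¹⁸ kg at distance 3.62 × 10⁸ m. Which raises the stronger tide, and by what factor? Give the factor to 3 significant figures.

Moon B, by a factor of ≈ 183

Compare M/d³ for the two perturbers:
Moon B: (4.83 × 10¹⁹) / (1.99 × 10⁸)³ = 6.129 × 10⁻⁶
Moon S: (1.59 × 10¹⁸) / (3.62 × 10⁸)³ = 3.352 × 10⁻⁸
Ratio (larger/smaller) = 183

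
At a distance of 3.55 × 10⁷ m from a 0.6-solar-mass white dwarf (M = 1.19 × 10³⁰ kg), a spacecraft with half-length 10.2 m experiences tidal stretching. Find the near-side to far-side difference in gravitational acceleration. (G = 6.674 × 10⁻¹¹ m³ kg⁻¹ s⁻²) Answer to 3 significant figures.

Δa = 4GMr/d³
   = 4 × (6.674 × 10⁻¹¹) × (1.19 × 10³⁰) × (10.2) / (3.55 × 10⁷)³
   = 7.24 × 10⁻² m/s²

7.24 × 10⁻² m/s²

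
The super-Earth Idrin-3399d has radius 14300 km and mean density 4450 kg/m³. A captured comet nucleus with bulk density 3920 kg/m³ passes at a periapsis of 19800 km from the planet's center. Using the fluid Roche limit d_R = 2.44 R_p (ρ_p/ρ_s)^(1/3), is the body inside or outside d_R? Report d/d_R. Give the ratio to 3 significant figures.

inside; d/d_R ≈ 0.544

d_R = 2.44 × (14300 km) × (4450/3920)^(1/3) = 36400 km
d/d_R = (19800) / (36400) = 0.544
Since d/d_R < 1, the body is inside the Roche limit.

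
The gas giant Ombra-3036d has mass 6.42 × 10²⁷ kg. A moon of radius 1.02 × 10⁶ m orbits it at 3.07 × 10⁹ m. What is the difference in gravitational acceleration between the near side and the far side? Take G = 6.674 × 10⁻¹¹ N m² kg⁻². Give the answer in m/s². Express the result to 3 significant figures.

6.04 × 10⁻⁵ m/s²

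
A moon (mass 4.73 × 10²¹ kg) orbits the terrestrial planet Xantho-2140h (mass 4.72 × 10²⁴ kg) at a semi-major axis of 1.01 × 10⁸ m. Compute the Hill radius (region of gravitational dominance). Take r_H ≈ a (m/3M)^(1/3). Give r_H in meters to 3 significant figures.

7.01 × 10⁶ m

r_H ≈ a (m/3M)^(1/3)
    = (1.01 × 10⁸) × (4.73 × 10²¹ / (3 × 4.72 × 10²⁴))^(1/3)
    = 7.01 × 10⁶ m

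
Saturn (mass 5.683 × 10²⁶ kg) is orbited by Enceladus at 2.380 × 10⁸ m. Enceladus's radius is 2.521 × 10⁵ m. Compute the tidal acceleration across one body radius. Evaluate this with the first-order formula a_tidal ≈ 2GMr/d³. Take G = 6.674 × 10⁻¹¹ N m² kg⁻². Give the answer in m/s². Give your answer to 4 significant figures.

a_tidal = 2GMr/d³
        = 2 × (6.674 × 10⁻¹¹) × (5.683 × 10²⁶) × (2.521 × 10⁵) / (2.380 × 10⁸)³
        = 1.419 × 10⁻³ m/s²

1.419 × 10⁻³ m/s²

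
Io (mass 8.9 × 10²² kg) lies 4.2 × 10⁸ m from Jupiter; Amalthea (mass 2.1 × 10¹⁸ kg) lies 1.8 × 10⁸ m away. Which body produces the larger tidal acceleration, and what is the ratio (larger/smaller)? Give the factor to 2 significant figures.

Tidal acceleration ∝ M/d³, so compare M/d³ for each.
Io: (8.9 × 10²²) / (4.2 × 10⁸)³ = 1.201 × 10⁻³
Amalthea: (2.1 × 10¹⁸) / (1.8 × 10⁸)³ = 3.601 × 10⁻⁷
Ratio (larger/smaller) = 3300

Io, by a factor of ≈ 3300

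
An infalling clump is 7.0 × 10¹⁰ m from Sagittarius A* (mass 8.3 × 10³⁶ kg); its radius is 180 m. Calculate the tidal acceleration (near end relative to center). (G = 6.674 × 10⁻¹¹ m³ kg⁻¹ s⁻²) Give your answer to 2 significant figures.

a_tidal = 2GMr/d³
        = 2 × (6.674 × 10⁻¹¹) × (8.3 × 10³⁶) × (180) / (7.0 × 10¹⁰)³
        = 5.8 × 10⁻⁴ m/s²

5.8 × 10⁻⁴ m/s²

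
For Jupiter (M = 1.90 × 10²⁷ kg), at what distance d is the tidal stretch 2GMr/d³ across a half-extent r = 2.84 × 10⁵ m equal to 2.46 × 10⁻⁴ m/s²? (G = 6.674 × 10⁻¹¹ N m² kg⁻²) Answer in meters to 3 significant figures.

6.64 × 10⁸ m

2GMr/d³ = a_tidal  ⇒  d = (2GMr / a_tidal)^(1/3)
d = (2 × 6.674×10⁻¹¹ × (1.90 × 10²⁷) × (2.84 × 10⁵) / (2.46 × 10⁻⁴))^(1/3)
  = 6.64 × 10⁸ m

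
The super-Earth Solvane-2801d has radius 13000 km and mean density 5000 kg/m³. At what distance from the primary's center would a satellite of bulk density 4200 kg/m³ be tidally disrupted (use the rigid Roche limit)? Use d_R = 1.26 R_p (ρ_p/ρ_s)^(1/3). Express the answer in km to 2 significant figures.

d_R = 1.26 × 13000 km × (5000/4200)^(1/3)
    = 17000 km

17000 km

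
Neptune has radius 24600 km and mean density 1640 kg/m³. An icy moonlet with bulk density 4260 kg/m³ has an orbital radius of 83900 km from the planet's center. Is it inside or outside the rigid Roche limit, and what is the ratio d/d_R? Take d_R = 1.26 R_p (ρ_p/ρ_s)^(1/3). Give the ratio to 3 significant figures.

d_R = 1.26 × (24600 km) × (1640/4260)^(1/3) = 22550 km
d/d_R = (83900) / (22550) = 3.72
Since d/d_R > 1, the body is outside the Roche limit.

outside; d/d_R ≈ 3.72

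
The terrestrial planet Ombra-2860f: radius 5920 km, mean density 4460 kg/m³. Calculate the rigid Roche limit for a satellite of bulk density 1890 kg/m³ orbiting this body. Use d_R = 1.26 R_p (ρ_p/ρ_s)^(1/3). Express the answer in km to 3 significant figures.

9930 km

d_R = 1.26 × 5920 km × (4460/1890)^(1/3)
    = 9930 km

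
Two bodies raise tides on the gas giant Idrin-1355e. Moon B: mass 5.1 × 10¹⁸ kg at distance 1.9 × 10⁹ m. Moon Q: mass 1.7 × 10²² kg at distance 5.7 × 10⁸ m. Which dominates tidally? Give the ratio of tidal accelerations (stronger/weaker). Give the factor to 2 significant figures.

Tidal acceleration ∝ M/d³, so compare M/d³ for each.
Moon B: (5.1 × 10¹⁸) / (1.9 × 10⁹)³ = 7.435 × 10⁻¹⁰
Moon Q: (1.7 × 10²²) / (5.7 × 10⁸)³ = 9.180 × 10⁻⁵
Ratio (larger/smaller) = 1.2 × 10⁵

Moon Q, by a factor of ≈ 1.2 × 10⁵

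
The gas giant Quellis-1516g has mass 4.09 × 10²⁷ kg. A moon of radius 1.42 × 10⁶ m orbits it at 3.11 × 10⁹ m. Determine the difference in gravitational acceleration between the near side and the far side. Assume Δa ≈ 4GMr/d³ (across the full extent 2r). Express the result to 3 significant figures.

Δa = 4GMr/d³
   = 4 × (6.674 × 10⁻¹¹) × (4.09 × 10²⁷) × (1.42 × 10⁶) / (3.11 × 10⁹)³
   = 5.15 × 10⁻⁵ m/s²

5.15 × 10⁻⁵ m/s²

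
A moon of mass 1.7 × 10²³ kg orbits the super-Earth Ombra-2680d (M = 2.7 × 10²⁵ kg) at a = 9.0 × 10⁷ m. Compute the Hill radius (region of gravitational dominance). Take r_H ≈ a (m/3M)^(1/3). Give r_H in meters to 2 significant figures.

1.2 × 10⁷ m

r_H ≈ a (m/3M)^(1/3)
    = (9.0 × 10⁷) × (1.7 × 10²³ / (3 × 2.7 × 10²⁵))^(1/3)
    = 1.2 × 10⁷ m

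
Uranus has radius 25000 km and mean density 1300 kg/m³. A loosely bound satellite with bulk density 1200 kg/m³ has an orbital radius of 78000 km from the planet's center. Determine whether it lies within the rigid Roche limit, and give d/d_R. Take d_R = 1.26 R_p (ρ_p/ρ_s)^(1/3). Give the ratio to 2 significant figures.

outside; d/d_R ≈ 2.4

d_R = 1.26 × (25000 km) × (1300/1200)^(1/3) = 32350 km
d/d_R = (78000) / (32350) = 2.4
Since d/d_R > 1, the body is outside the Roche limit.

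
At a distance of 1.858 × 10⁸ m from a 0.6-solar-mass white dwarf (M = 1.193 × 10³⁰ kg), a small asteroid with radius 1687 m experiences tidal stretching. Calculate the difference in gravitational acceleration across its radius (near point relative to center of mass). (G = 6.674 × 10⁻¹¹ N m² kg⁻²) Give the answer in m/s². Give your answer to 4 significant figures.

a_tidal = 2GMr/d³
        = 2 × (6.674 × 10⁻¹¹) × (1.193 × 10³⁰) × (1687) / (1.858 × 10⁸)³
        = 4.188 × 10⁻² m/s²

4.188 × 10⁻² m/s²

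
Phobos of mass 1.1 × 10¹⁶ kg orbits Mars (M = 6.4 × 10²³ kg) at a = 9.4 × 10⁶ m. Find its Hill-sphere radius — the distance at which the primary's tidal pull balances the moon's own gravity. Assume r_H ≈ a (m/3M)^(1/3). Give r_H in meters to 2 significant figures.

r_H ≈ a (m/3M)^(1/3)
    = (9.4 × 10⁶) × (1.1 × 10¹⁶ / (3 × 6.4 × 10²³))^(1/3)
    = 1.7 × 10⁴ m

1.7 × 10⁴ m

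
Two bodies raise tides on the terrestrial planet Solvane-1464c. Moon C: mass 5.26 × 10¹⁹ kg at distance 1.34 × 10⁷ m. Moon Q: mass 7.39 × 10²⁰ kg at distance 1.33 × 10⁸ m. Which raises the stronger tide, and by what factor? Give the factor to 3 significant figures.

Moon C, by a factor of ≈ 69.6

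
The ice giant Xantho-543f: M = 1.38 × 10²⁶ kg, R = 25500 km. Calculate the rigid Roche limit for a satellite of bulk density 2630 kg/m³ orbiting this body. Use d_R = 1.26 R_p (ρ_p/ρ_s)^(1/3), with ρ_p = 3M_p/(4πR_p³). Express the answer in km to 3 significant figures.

29300 km

ρ_p = 3M_p/(4πR_p³) = 3 × (1.38 × 10²⁶) / (4π × (2.55 × 10⁷ m)³) = 1990 kg/m³
d_R = 1.26 × 25500 km × (1990/2630)^(1/3)
    = 29300 km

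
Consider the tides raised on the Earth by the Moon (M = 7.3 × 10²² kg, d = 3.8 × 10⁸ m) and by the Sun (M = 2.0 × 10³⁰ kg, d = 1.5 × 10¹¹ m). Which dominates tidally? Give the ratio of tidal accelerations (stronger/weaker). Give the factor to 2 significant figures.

The Moon, by a factor of ≈ 2.2

Tidal stretch scales as M/d³; compute that for each body.
The Moon: (7.3 × 10²²) / (3.8 × 10⁸)³ = 1.330 × 10⁻³
The Sun: (2.0 × 10³⁰) / (1.5 × 10¹¹)³ = 5.926 × 10⁻⁴
Ratio (larger/smaller) = 2.2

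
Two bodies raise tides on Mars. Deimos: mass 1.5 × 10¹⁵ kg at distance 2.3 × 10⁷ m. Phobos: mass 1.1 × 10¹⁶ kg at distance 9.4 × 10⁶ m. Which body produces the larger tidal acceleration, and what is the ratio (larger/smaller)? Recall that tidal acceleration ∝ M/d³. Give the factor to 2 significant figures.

The tide-raising term goes as M/d³ (the gradient of a 1/d² field).
Deimos: (1.5 × 10¹⁵) / (2.3 × 10⁷)³ = 1.233 × 10⁻⁷
Phobos: (1.1 × 10¹⁶) / (9.4 × 10⁶)³ = 1.324 × 10⁻⁵
Ratio (larger/smaller) = 110

Phobos, by a factor of ≈ 110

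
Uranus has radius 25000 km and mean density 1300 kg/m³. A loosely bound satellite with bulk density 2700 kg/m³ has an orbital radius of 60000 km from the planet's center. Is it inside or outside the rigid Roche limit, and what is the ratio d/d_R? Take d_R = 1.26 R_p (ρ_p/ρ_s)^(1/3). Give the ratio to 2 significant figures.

outside; d/d_R ≈ 2.4

d_R = 1.26 × (25000 km) × (1300/2700)^(1/3) = 24690 km
d/d_R = (60000) / (24690) = 2.4
Since d/d_R > 1, the body is outside the Roche limit.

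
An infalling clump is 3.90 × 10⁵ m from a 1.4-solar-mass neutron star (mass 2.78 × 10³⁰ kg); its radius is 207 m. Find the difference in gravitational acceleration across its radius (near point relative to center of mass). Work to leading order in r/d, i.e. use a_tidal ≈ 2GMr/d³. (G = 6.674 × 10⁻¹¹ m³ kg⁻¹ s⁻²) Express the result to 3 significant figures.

The tidal stretch is the gradient of GM/d² times the body's extent r, hence the 1/d³ dependence.
Δa = 2GMr/d³
   = 2 × (6.674 × 10⁻¹¹) × (2.78 × 10³⁰) × (207) / (3.90 × 10⁵)³
   = 1.29 × 10⁶ m/s²

1.29 × 10⁶ m/s²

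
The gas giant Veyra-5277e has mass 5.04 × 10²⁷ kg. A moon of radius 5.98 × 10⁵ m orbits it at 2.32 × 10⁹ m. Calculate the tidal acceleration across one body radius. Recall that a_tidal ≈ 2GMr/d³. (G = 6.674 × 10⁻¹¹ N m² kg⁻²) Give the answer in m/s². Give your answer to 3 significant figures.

3.22 × 10⁻⁵ m/s²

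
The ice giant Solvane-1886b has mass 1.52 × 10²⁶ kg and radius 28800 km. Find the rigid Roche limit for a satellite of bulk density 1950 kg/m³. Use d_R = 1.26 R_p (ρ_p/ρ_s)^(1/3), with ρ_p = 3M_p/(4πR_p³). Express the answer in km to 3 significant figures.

ρ_p = 3M_p/(4πR_p³) = 3 × (1.52 × 10²⁶) / (4π × (2.88 × 10⁷ m)³) = 1520 kg/m³
d_R = 1.26 × 28800 km × (1520/1950)^(1/3)
    = 33400 km

33400 km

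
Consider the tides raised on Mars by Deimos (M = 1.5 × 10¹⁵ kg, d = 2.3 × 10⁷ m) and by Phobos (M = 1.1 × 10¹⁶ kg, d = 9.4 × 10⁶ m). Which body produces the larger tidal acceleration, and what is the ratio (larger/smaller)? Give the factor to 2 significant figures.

Phobos, by a factor of ≈ 110

The tide-raising term goes as M/d³ (the gradient of a 1/d² field).
Deimos: (1.5 × 10¹⁵) / (2.3 × 10⁷)³ = 1.233 × 10⁻⁷
Phobos: (1.1 × 10¹⁶) / (9.4 × 10⁶)³ = 1.324 × 10⁻⁵
Ratio (larger/smaller) = 110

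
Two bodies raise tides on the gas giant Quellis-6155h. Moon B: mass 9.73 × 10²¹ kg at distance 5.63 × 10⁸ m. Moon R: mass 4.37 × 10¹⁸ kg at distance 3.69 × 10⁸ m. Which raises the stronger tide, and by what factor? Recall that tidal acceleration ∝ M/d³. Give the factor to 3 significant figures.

Moon B, by a factor of ≈ 627

Tidal stretch scales as M/d³; compute that for each body.
Moon B: (9.73 × 10²¹) / (5.63 × 10⁸)³ = 5.452 × 10⁻⁵
Moon R: (4.37 × 10¹⁸) / (3.69 × 10⁸)³ = 8.698 × 10⁻⁸
Ratio (larger/smaller) = 627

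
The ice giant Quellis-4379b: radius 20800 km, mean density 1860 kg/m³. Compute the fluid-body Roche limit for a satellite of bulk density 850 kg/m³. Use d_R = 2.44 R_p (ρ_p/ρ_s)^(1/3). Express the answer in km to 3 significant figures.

d_R = 2.44 × 20800 km × (1860/850)^(1/3)
    = 65900 km

65900 km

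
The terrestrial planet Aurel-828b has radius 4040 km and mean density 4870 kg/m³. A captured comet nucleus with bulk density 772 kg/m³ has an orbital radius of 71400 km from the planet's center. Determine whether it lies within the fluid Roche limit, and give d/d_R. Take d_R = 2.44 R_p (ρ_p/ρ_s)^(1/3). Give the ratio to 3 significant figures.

outside; d/d_R ≈ 3.92

d_R = 2.44 × (4040 km) × (4870/772)^(1/3) = 18210 km
d/d_R = (71400) / (18210) = 3.92
Since d/d_R > 1, the body is outside the Roche limit.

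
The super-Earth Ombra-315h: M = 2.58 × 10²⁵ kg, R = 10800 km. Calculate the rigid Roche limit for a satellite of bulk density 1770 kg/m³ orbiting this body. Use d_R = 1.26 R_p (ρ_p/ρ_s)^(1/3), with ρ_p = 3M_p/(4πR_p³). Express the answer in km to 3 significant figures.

19100 km

ρ_p = 3M_p/(4πR_p³) = 3 × (2.58 × 10²⁵) / (4π × (1.08 × 10⁷ m)³) = 4890 kg/m³
d_R = 1.26 × 10800 km × (4890/1770)^(1/3)
    = 19100 km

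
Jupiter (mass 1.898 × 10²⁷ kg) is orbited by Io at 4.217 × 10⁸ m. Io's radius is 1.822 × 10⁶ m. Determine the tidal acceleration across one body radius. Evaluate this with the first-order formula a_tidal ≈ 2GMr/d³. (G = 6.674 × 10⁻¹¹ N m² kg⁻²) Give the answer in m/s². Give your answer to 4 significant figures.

The tidal stretch is the gradient of GM/d² times the body's extent r, hence the 1/d³ dependence.
Δa = 2GMr/d³
   = 2 × (6.674 × 10⁻¹¹) × (1.898 × 10²⁷) × (1.822 × 10⁶) / (4.217 × 10⁸)³
   = 6.155 × 10⁻³ m/s²

6.155 × 10⁻³ m/s²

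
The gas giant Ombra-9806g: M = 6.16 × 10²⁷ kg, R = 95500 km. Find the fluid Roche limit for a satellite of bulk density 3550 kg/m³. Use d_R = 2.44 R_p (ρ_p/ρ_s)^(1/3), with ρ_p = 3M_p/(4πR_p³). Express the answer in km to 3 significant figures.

1.82 × 10⁵ km

ρ_p = 3M_p/(4πR_p³) = 3 × (6.16 × 10²⁷) / (4π × (9.55 × 10⁷ m)³) = 1690 kg/m³
d_R = 2.44 × 95500 km × (1690/3550)^(1/3)
    = 1.82 × 10⁵ km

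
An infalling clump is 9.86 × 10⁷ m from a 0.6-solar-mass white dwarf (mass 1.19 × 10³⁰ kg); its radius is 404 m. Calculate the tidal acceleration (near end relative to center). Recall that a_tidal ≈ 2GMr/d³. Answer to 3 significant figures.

6.69 × 10⁻² m/s²

a_tidal = 2GMr/d³
        = 2 × (6.674 × 10⁻¹¹) × (1.19 × 10³⁰) × (404) / (9.86 × 10⁷)³
        = 6.69 × 10⁻² m/s²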